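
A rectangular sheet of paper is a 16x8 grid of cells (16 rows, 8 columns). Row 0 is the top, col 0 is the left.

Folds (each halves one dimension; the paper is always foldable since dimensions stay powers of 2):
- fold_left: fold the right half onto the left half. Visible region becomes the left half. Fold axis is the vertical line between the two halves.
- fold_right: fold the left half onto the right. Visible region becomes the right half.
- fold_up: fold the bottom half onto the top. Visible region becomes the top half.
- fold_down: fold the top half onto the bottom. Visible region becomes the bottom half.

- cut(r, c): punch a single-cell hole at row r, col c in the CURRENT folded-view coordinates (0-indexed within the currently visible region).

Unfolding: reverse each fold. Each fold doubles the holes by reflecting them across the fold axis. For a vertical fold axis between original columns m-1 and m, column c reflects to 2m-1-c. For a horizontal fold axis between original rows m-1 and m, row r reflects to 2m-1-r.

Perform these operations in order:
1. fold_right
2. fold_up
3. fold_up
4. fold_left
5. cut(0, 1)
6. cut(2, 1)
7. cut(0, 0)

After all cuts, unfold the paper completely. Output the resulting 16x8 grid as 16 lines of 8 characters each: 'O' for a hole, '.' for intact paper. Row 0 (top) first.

Op 1 fold_right: fold axis v@4; visible region now rows[0,16) x cols[4,8) = 16x4
Op 2 fold_up: fold axis h@8; visible region now rows[0,8) x cols[4,8) = 8x4
Op 3 fold_up: fold axis h@4; visible region now rows[0,4) x cols[4,8) = 4x4
Op 4 fold_left: fold axis v@6; visible region now rows[0,4) x cols[4,6) = 4x2
Op 5 cut(0, 1): punch at orig (0,5); cuts so far [(0, 5)]; region rows[0,4) x cols[4,6) = 4x2
Op 6 cut(2, 1): punch at orig (2,5); cuts so far [(0, 5), (2, 5)]; region rows[0,4) x cols[4,6) = 4x2
Op 7 cut(0, 0): punch at orig (0,4); cuts so far [(0, 4), (0, 5), (2, 5)]; region rows[0,4) x cols[4,6) = 4x2
Unfold 1 (reflect across v@6): 6 holes -> [(0, 4), (0, 5), (0, 6), (0, 7), (2, 5), (2, 6)]
Unfold 2 (reflect across h@4): 12 holes -> [(0, 4), (0, 5), (0, 6), (0, 7), (2, 5), (2, 6), (5, 5), (5, 6), (7, 4), (7, 5), (7, 6), (7, 7)]
Unfold 3 (reflect across h@8): 24 holes -> [(0, 4), (0, 5), (0, 6), (0, 7), (2, 5), (2, 6), (5, 5), (5, 6), (7, 4), (7, 5), (7, 6), (7, 7), (8, 4), (8, 5), (8, 6), (8, 7), (10, 5), (10, 6), (13, 5), (13, 6), (15, 4), (15, 5), (15, 6), (15, 7)]
Unfold 4 (reflect across v@4): 48 holes -> [(0, 0), (0, 1), (0, 2), (0, 3), (0, 4), (0, 5), (0, 6), (0, 7), (2, 1), (2, 2), (2, 5), (2, 6), (5, 1), (5, 2), (5, 5), (5, 6), (7, 0), (7, 1), (7, 2), (7, 3), (7, 4), (7, 5), (7, 6), (7, 7), (8, 0), (8, 1), (8, 2), (8, 3), (8, 4), (8, 5), (8, 6), (8, 7), (10, 1), (10, 2), (10, 5), (10, 6), (13, 1), (13, 2), (13, 5), (13, 6), (15, 0), (15, 1), (15, 2), (15, 3), (15, 4), (15, 5), (15, 6), (15, 7)]

Answer: OOOOOOOO
........
.OO..OO.
........
........
.OO..OO.
........
OOOOOOOO
OOOOOOOO
........
.OO..OO.
........
........
.OO..OO.
........
OOOOOOOO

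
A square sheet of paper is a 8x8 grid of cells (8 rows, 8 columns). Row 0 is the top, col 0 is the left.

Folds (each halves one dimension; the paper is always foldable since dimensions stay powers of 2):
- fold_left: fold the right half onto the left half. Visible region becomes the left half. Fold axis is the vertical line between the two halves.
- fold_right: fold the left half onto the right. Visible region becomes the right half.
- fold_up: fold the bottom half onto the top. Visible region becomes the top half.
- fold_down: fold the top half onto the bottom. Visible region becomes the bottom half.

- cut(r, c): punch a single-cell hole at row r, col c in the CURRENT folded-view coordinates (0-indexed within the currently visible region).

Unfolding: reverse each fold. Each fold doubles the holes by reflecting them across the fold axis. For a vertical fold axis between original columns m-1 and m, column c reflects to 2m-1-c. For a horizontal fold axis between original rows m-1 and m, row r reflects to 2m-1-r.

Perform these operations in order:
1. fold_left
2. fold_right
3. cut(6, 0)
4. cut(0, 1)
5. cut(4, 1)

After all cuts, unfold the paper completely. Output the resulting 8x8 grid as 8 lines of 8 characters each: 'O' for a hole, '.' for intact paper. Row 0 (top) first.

Answer: O..OO..O
........
........
........
O..OO..O
........
.OO..OO.
........

Derivation:
Op 1 fold_left: fold axis v@4; visible region now rows[0,8) x cols[0,4) = 8x4
Op 2 fold_right: fold axis v@2; visible region now rows[0,8) x cols[2,4) = 8x2
Op 3 cut(6, 0): punch at orig (6,2); cuts so far [(6, 2)]; region rows[0,8) x cols[2,4) = 8x2
Op 4 cut(0, 1): punch at orig (0,3); cuts so far [(0, 3), (6, 2)]; region rows[0,8) x cols[2,4) = 8x2
Op 5 cut(4, 1): punch at orig (4,3); cuts so far [(0, 3), (4, 3), (6, 2)]; region rows[0,8) x cols[2,4) = 8x2
Unfold 1 (reflect across v@2): 6 holes -> [(0, 0), (0, 3), (4, 0), (4, 3), (6, 1), (6, 2)]
Unfold 2 (reflect across v@4): 12 holes -> [(0, 0), (0, 3), (0, 4), (0, 7), (4, 0), (4, 3), (4, 4), (4, 7), (6, 1), (6, 2), (6, 5), (6, 6)]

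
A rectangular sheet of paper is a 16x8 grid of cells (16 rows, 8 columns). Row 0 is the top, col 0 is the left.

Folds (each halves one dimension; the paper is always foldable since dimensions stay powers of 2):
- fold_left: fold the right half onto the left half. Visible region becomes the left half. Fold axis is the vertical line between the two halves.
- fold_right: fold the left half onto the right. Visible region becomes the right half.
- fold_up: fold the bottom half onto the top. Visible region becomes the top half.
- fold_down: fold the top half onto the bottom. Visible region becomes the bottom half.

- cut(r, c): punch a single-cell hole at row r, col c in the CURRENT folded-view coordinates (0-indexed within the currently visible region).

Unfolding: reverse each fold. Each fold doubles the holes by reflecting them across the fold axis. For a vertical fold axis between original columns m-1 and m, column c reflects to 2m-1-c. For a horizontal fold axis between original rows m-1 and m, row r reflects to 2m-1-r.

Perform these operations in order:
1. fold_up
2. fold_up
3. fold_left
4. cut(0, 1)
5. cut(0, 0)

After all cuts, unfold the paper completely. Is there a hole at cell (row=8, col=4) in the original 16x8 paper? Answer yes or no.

Answer: no

Derivation:
Op 1 fold_up: fold axis h@8; visible region now rows[0,8) x cols[0,8) = 8x8
Op 2 fold_up: fold axis h@4; visible region now rows[0,4) x cols[0,8) = 4x8
Op 3 fold_left: fold axis v@4; visible region now rows[0,4) x cols[0,4) = 4x4
Op 4 cut(0, 1): punch at orig (0,1); cuts so far [(0, 1)]; region rows[0,4) x cols[0,4) = 4x4
Op 5 cut(0, 0): punch at orig (0,0); cuts so far [(0, 0), (0, 1)]; region rows[0,4) x cols[0,4) = 4x4
Unfold 1 (reflect across v@4): 4 holes -> [(0, 0), (0, 1), (0, 6), (0, 7)]
Unfold 2 (reflect across h@4): 8 holes -> [(0, 0), (0, 1), (0, 6), (0, 7), (7, 0), (7, 1), (7, 6), (7, 7)]
Unfold 3 (reflect across h@8): 16 holes -> [(0, 0), (0, 1), (0, 6), (0, 7), (7, 0), (7, 1), (7, 6), (7, 7), (8, 0), (8, 1), (8, 6), (8, 7), (15, 0), (15, 1), (15, 6), (15, 7)]
Holes: [(0, 0), (0, 1), (0, 6), (0, 7), (7, 0), (7, 1), (7, 6), (7, 7), (8, 0), (8, 1), (8, 6), (8, 7), (15, 0), (15, 1), (15, 6), (15, 7)]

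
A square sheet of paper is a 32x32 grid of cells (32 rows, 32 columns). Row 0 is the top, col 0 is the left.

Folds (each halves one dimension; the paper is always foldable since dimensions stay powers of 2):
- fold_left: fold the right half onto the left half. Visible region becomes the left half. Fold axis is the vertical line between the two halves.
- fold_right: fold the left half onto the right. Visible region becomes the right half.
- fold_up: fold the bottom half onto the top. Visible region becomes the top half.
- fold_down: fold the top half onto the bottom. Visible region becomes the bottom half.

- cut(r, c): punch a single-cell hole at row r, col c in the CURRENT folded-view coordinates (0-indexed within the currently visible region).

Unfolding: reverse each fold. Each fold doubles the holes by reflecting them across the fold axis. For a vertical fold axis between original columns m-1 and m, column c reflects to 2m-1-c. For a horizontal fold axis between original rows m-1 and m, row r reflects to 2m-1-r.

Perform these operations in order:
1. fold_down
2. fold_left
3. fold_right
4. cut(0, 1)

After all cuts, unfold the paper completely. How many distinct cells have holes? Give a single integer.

Op 1 fold_down: fold axis h@16; visible region now rows[16,32) x cols[0,32) = 16x32
Op 2 fold_left: fold axis v@16; visible region now rows[16,32) x cols[0,16) = 16x16
Op 3 fold_right: fold axis v@8; visible region now rows[16,32) x cols[8,16) = 16x8
Op 4 cut(0, 1): punch at orig (16,9); cuts so far [(16, 9)]; region rows[16,32) x cols[8,16) = 16x8
Unfold 1 (reflect across v@8): 2 holes -> [(16, 6), (16, 9)]
Unfold 2 (reflect across v@16): 4 holes -> [(16, 6), (16, 9), (16, 22), (16, 25)]
Unfold 3 (reflect across h@16): 8 holes -> [(15, 6), (15, 9), (15, 22), (15, 25), (16, 6), (16, 9), (16, 22), (16, 25)]

Answer: 8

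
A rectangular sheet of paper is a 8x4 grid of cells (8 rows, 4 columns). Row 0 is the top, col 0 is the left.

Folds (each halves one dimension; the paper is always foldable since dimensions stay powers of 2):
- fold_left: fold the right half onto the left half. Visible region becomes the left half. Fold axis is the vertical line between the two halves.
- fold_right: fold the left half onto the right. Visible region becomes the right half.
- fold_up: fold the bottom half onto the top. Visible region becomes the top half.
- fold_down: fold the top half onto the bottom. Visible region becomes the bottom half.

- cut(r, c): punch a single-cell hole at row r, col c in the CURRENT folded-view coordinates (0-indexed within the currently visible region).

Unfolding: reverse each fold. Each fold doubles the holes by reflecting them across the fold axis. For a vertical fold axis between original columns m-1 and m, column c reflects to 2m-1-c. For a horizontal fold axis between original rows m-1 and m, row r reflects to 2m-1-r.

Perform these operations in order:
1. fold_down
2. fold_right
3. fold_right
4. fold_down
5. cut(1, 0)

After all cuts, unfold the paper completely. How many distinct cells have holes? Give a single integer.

Op 1 fold_down: fold axis h@4; visible region now rows[4,8) x cols[0,4) = 4x4
Op 2 fold_right: fold axis v@2; visible region now rows[4,8) x cols[2,4) = 4x2
Op 3 fold_right: fold axis v@3; visible region now rows[4,8) x cols[3,4) = 4x1
Op 4 fold_down: fold axis h@6; visible region now rows[6,8) x cols[3,4) = 2x1
Op 5 cut(1, 0): punch at orig (7,3); cuts so far [(7, 3)]; region rows[6,8) x cols[3,4) = 2x1
Unfold 1 (reflect across h@6): 2 holes -> [(4, 3), (7, 3)]
Unfold 2 (reflect across v@3): 4 holes -> [(4, 2), (4, 3), (7, 2), (7, 3)]
Unfold 3 (reflect across v@2): 8 holes -> [(4, 0), (4, 1), (4, 2), (4, 3), (7, 0), (7, 1), (7, 2), (7, 3)]
Unfold 4 (reflect across h@4): 16 holes -> [(0, 0), (0, 1), (0, 2), (0, 3), (3, 0), (3, 1), (3, 2), (3, 3), (4, 0), (4, 1), (4, 2), (4, 3), (7, 0), (7, 1), (7, 2), (7, 3)]

Answer: 16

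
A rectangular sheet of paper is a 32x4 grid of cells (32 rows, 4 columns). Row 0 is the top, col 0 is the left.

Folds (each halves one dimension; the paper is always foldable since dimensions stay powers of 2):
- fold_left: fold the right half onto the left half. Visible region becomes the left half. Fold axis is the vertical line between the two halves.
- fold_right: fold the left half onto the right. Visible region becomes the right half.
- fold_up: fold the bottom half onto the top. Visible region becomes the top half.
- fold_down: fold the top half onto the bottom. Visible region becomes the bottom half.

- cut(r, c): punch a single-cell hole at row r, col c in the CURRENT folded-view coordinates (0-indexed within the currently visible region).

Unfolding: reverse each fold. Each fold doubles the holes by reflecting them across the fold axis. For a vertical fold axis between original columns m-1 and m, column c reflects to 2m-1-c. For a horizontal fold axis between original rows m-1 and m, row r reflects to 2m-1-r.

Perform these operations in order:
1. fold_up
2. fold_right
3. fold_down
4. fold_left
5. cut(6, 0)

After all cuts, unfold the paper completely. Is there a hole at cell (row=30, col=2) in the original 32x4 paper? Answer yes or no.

Op 1 fold_up: fold axis h@16; visible region now rows[0,16) x cols[0,4) = 16x4
Op 2 fold_right: fold axis v@2; visible region now rows[0,16) x cols[2,4) = 16x2
Op 3 fold_down: fold axis h@8; visible region now rows[8,16) x cols[2,4) = 8x2
Op 4 fold_left: fold axis v@3; visible region now rows[8,16) x cols[2,3) = 8x1
Op 5 cut(6, 0): punch at orig (14,2); cuts so far [(14, 2)]; region rows[8,16) x cols[2,3) = 8x1
Unfold 1 (reflect across v@3): 2 holes -> [(14, 2), (14, 3)]
Unfold 2 (reflect across h@8): 4 holes -> [(1, 2), (1, 3), (14, 2), (14, 3)]
Unfold 3 (reflect across v@2): 8 holes -> [(1, 0), (1, 1), (1, 2), (1, 3), (14, 0), (14, 1), (14, 2), (14, 3)]
Unfold 4 (reflect across h@16): 16 holes -> [(1, 0), (1, 1), (1, 2), (1, 3), (14, 0), (14, 1), (14, 2), (14, 3), (17, 0), (17, 1), (17, 2), (17, 3), (30, 0), (30, 1), (30, 2), (30, 3)]
Holes: [(1, 0), (1, 1), (1, 2), (1, 3), (14, 0), (14, 1), (14, 2), (14, 3), (17, 0), (17, 1), (17, 2), (17, 3), (30, 0), (30, 1), (30, 2), (30, 3)]

Answer: yes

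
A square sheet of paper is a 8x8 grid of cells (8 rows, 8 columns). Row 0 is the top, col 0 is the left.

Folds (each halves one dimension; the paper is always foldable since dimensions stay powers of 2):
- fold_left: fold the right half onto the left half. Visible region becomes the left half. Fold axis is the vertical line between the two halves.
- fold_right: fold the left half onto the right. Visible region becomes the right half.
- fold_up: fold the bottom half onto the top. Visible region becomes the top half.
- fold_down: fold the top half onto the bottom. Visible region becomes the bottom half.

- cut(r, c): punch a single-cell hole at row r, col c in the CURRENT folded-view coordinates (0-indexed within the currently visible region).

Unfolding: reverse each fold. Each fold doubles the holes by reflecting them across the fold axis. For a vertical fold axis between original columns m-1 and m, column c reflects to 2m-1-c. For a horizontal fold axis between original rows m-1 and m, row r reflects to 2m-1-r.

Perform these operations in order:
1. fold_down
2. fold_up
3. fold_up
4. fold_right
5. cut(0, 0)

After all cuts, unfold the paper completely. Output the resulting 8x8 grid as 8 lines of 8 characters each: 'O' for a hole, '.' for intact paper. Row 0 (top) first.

Answer: ...OO...
...OO...
...OO...
...OO...
...OO...
...OO...
...OO...
...OO...

Derivation:
Op 1 fold_down: fold axis h@4; visible region now rows[4,8) x cols[0,8) = 4x8
Op 2 fold_up: fold axis h@6; visible region now rows[4,6) x cols[0,8) = 2x8
Op 3 fold_up: fold axis h@5; visible region now rows[4,5) x cols[0,8) = 1x8
Op 4 fold_right: fold axis v@4; visible region now rows[4,5) x cols[4,8) = 1x4
Op 5 cut(0, 0): punch at orig (4,4); cuts so far [(4, 4)]; region rows[4,5) x cols[4,8) = 1x4
Unfold 1 (reflect across v@4): 2 holes -> [(4, 3), (4, 4)]
Unfold 2 (reflect across h@5): 4 holes -> [(4, 3), (4, 4), (5, 3), (5, 4)]
Unfold 3 (reflect across h@6): 8 holes -> [(4, 3), (4, 4), (5, 3), (5, 4), (6, 3), (6, 4), (7, 3), (7, 4)]
Unfold 4 (reflect across h@4): 16 holes -> [(0, 3), (0, 4), (1, 3), (1, 4), (2, 3), (2, 4), (3, 3), (3, 4), (4, 3), (4, 4), (5, 3), (5, 4), (6, 3), (6, 4), (7, 3), (7, 4)]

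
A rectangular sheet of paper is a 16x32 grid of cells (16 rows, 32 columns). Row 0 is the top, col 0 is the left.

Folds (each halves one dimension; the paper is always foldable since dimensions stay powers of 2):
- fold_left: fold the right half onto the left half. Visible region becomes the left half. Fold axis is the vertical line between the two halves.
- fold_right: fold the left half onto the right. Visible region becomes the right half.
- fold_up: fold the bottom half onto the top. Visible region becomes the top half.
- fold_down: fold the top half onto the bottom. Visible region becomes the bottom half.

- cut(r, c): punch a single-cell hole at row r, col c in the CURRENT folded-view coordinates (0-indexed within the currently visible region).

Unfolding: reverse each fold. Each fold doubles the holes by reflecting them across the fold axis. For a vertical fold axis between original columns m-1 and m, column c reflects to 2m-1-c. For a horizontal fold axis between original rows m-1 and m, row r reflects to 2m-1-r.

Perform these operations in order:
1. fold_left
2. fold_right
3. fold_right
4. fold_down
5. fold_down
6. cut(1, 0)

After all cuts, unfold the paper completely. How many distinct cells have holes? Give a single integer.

Answer: 32

Derivation:
Op 1 fold_left: fold axis v@16; visible region now rows[0,16) x cols[0,16) = 16x16
Op 2 fold_right: fold axis v@8; visible region now rows[0,16) x cols[8,16) = 16x8
Op 3 fold_right: fold axis v@12; visible region now rows[0,16) x cols[12,16) = 16x4
Op 4 fold_down: fold axis h@8; visible region now rows[8,16) x cols[12,16) = 8x4
Op 5 fold_down: fold axis h@12; visible region now rows[12,16) x cols[12,16) = 4x4
Op 6 cut(1, 0): punch at orig (13,12); cuts so far [(13, 12)]; region rows[12,16) x cols[12,16) = 4x4
Unfold 1 (reflect across h@12): 2 holes -> [(10, 12), (13, 12)]
Unfold 2 (reflect across h@8): 4 holes -> [(2, 12), (5, 12), (10, 12), (13, 12)]
Unfold 3 (reflect across v@12): 8 holes -> [(2, 11), (2, 12), (5, 11), (5, 12), (10, 11), (10, 12), (13, 11), (13, 12)]
Unfold 4 (reflect across v@8): 16 holes -> [(2, 3), (2, 4), (2, 11), (2, 12), (5, 3), (5, 4), (5, 11), (5, 12), (10, 3), (10, 4), (10, 11), (10, 12), (13, 3), (13, 4), (13, 11), (13, 12)]
Unfold 5 (reflect across v@16): 32 holes -> [(2, 3), (2, 4), (2, 11), (2, 12), (2, 19), (2, 20), (2, 27), (2, 28), (5, 3), (5, 4), (5, 11), (5, 12), (5, 19), (5, 20), (5, 27), (5, 28), (10, 3), (10, 4), (10, 11), (10, 12), (10, 19), (10, 20), (10, 27), (10, 28), (13, 3), (13, 4), (13, 11), (13, 12), (13, 19), (13, 20), (13, 27), (13, 28)]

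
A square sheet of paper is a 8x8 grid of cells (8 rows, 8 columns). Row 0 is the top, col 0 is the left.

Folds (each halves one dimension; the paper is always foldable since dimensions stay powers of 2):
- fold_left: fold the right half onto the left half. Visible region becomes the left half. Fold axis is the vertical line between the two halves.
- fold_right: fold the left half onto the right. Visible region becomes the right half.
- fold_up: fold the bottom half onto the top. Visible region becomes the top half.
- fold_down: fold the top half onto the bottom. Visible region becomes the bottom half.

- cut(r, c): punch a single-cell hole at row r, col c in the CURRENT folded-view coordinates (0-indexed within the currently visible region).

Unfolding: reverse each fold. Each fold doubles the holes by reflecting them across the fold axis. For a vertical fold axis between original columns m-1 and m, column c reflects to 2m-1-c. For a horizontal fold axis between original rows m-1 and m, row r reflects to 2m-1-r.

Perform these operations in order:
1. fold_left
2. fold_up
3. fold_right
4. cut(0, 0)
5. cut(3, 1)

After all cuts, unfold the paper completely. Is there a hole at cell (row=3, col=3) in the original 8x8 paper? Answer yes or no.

Op 1 fold_left: fold axis v@4; visible region now rows[0,8) x cols[0,4) = 8x4
Op 2 fold_up: fold axis h@4; visible region now rows[0,4) x cols[0,4) = 4x4
Op 3 fold_right: fold axis v@2; visible region now rows[0,4) x cols[2,4) = 4x2
Op 4 cut(0, 0): punch at orig (0,2); cuts so far [(0, 2)]; region rows[0,4) x cols[2,4) = 4x2
Op 5 cut(3, 1): punch at orig (3,3); cuts so far [(0, 2), (3, 3)]; region rows[0,4) x cols[2,4) = 4x2
Unfold 1 (reflect across v@2): 4 holes -> [(0, 1), (0, 2), (3, 0), (3, 3)]
Unfold 2 (reflect across h@4): 8 holes -> [(0, 1), (0, 2), (3, 0), (3, 3), (4, 0), (4, 3), (7, 1), (7, 2)]
Unfold 3 (reflect across v@4): 16 holes -> [(0, 1), (0, 2), (0, 5), (0, 6), (3, 0), (3, 3), (3, 4), (3, 7), (4, 0), (4, 3), (4, 4), (4, 7), (7, 1), (7, 2), (7, 5), (7, 6)]
Holes: [(0, 1), (0, 2), (0, 5), (0, 6), (3, 0), (3, 3), (3, 4), (3, 7), (4, 0), (4, 3), (4, 4), (4, 7), (7, 1), (7, 2), (7, 5), (7, 6)]

Answer: yes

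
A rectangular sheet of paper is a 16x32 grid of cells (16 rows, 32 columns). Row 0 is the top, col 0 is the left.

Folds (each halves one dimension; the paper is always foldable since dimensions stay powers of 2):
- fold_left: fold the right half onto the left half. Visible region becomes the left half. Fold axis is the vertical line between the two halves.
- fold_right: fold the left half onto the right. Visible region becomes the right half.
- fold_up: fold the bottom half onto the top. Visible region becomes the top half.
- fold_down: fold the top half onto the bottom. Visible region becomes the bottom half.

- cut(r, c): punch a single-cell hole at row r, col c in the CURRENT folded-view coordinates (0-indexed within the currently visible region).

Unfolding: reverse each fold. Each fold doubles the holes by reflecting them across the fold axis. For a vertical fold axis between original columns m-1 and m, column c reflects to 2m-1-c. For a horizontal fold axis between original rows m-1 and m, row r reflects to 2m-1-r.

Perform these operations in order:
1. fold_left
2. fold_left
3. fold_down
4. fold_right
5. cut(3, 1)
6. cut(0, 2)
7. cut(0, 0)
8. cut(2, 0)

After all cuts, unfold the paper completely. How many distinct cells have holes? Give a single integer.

Answer: 64

Derivation:
Op 1 fold_left: fold axis v@16; visible region now rows[0,16) x cols[0,16) = 16x16
Op 2 fold_left: fold axis v@8; visible region now rows[0,16) x cols[0,8) = 16x8
Op 3 fold_down: fold axis h@8; visible region now rows[8,16) x cols[0,8) = 8x8
Op 4 fold_right: fold axis v@4; visible region now rows[8,16) x cols[4,8) = 8x4
Op 5 cut(3, 1): punch at orig (11,5); cuts so far [(11, 5)]; region rows[8,16) x cols[4,8) = 8x4
Op 6 cut(0, 2): punch at orig (8,6); cuts so far [(8, 6), (11, 5)]; region rows[8,16) x cols[4,8) = 8x4
Op 7 cut(0, 0): punch at orig (8,4); cuts so far [(8, 4), (8, 6), (11, 5)]; region rows[8,16) x cols[4,8) = 8x4
Op 8 cut(2, 0): punch at orig (10,4); cuts so far [(8, 4), (8, 6), (10, 4), (11, 5)]; region rows[8,16) x cols[4,8) = 8x4
Unfold 1 (reflect across v@4): 8 holes -> [(8, 1), (8, 3), (8, 4), (8, 6), (10, 3), (10, 4), (11, 2), (11, 5)]
Unfold 2 (reflect across h@8): 16 holes -> [(4, 2), (4, 5), (5, 3), (5, 4), (7, 1), (7, 3), (7, 4), (7, 6), (8, 1), (8, 3), (8, 4), (8, 6), (10, 3), (10, 4), (11, 2), (11, 5)]
Unfold 3 (reflect across v@8): 32 holes -> [(4, 2), (4, 5), (4, 10), (4, 13), (5, 3), (5, 4), (5, 11), (5, 12), (7, 1), (7, 3), (7, 4), (7, 6), (7, 9), (7, 11), (7, 12), (7, 14), (8, 1), (8, 3), (8, 4), (8, 6), (8, 9), (8, 11), (8, 12), (8, 14), (10, 3), (10, 4), (10, 11), (10, 12), (11, 2), (11, 5), (11, 10), (11, 13)]
Unfold 4 (reflect across v@16): 64 holes -> [(4, 2), (4, 5), (4, 10), (4, 13), (4, 18), (4, 21), (4, 26), (4, 29), (5, 3), (5, 4), (5, 11), (5, 12), (5, 19), (5, 20), (5, 27), (5, 28), (7, 1), (7, 3), (7, 4), (7, 6), (7, 9), (7, 11), (7, 12), (7, 14), (7, 17), (7, 19), (7, 20), (7, 22), (7, 25), (7, 27), (7, 28), (7, 30), (8, 1), (8, 3), (8, 4), (8, 6), (8, 9), (8, 11), (8, 12), (8, 14), (8, 17), (8, 19), (8, 20), (8, 22), (8, 25), (8, 27), (8, 28), (8, 30), (10, 3), (10, 4), (10, 11), (10, 12), (10, 19), (10, 20), (10, 27), (10, 28), (11, 2), (11, 5), (11, 10), (11, 13), (11, 18), (11, 21), (11, 26), (11, 29)]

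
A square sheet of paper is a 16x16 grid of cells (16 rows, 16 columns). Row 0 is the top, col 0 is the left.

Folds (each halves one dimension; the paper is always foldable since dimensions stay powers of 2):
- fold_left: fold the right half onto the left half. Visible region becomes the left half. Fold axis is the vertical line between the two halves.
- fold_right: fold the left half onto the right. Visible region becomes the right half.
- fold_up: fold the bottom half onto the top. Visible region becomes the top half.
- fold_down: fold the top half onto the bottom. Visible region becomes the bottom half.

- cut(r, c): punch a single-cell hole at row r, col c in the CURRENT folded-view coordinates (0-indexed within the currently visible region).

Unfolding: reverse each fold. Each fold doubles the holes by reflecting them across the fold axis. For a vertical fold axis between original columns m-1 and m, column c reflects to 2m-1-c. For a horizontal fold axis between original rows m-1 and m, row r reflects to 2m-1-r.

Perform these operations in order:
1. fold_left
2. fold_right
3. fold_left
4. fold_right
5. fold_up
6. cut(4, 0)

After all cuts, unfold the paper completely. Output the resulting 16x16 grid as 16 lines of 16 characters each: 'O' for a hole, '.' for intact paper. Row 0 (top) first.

Op 1 fold_left: fold axis v@8; visible region now rows[0,16) x cols[0,8) = 16x8
Op 2 fold_right: fold axis v@4; visible region now rows[0,16) x cols[4,8) = 16x4
Op 3 fold_left: fold axis v@6; visible region now rows[0,16) x cols[4,6) = 16x2
Op 4 fold_right: fold axis v@5; visible region now rows[0,16) x cols[5,6) = 16x1
Op 5 fold_up: fold axis h@8; visible region now rows[0,8) x cols[5,6) = 8x1
Op 6 cut(4, 0): punch at orig (4,5); cuts so far [(4, 5)]; region rows[0,8) x cols[5,6) = 8x1
Unfold 1 (reflect across h@8): 2 holes -> [(4, 5), (11, 5)]
Unfold 2 (reflect across v@5): 4 holes -> [(4, 4), (4, 5), (11, 4), (11, 5)]
Unfold 3 (reflect across v@6): 8 holes -> [(4, 4), (4, 5), (4, 6), (4, 7), (11, 4), (11, 5), (11, 6), (11, 7)]
Unfold 4 (reflect across v@4): 16 holes -> [(4, 0), (4, 1), (4, 2), (4, 3), (4, 4), (4, 5), (4, 6), (4, 7), (11, 0), (11, 1), (11, 2), (11, 3), (11, 4), (11, 5), (11, 6), (11, 7)]
Unfold 5 (reflect across v@8): 32 holes -> [(4, 0), (4, 1), (4, 2), (4, 3), (4, 4), (4, 5), (4, 6), (4, 7), (4, 8), (4, 9), (4, 10), (4, 11), (4, 12), (4, 13), (4, 14), (4, 15), (11, 0), (11, 1), (11, 2), (11, 3), (11, 4), (11, 5), (11, 6), (11, 7), (11, 8), (11, 9), (11, 10), (11, 11), (11, 12), (11, 13), (11, 14), (11, 15)]

Answer: ................
................
................
................
OOOOOOOOOOOOOOOO
................
................
................
................
................
................
OOOOOOOOOOOOOOOO
................
................
................
................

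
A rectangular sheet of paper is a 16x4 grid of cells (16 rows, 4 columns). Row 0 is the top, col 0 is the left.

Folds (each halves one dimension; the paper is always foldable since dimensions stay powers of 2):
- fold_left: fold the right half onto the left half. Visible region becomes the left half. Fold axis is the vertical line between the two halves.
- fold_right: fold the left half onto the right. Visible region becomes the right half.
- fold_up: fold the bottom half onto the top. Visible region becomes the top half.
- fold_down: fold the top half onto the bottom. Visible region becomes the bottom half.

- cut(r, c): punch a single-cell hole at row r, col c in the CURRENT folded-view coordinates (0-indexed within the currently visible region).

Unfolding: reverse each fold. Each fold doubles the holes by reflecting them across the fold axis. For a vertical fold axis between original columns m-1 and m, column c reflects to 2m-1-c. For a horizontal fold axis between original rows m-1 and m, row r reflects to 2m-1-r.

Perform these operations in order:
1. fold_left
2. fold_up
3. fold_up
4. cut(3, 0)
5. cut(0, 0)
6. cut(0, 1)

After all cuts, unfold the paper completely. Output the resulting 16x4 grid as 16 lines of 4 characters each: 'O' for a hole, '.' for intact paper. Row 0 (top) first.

Op 1 fold_left: fold axis v@2; visible region now rows[0,16) x cols[0,2) = 16x2
Op 2 fold_up: fold axis h@8; visible region now rows[0,8) x cols[0,2) = 8x2
Op 3 fold_up: fold axis h@4; visible region now rows[0,4) x cols[0,2) = 4x2
Op 4 cut(3, 0): punch at orig (3,0); cuts so far [(3, 0)]; region rows[0,4) x cols[0,2) = 4x2
Op 5 cut(0, 0): punch at orig (0,0); cuts so far [(0, 0), (3, 0)]; region rows[0,4) x cols[0,2) = 4x2
Op 6 cut(0, 1): punch at orig (0,1); cuts so far [(0, 0), (0, 1), (3, 0)]; region rows[0,4) x cols[0,2) = 4x2
Unfold 1 (reflect across h@4): 6 holes -> [(0, 0), (0, 1), (3, 0), (4, 0), (7, 0), (7, 1)]
Unfold 2 (reflect across h@8): 12 holes -> [(0, 0), (0, 1), (3, 0), (4, 0), (7, 0), (7, 1), (8, 0), (8, 1), (11, 0), (12, 0), (15, 0), (15, 1)]
Unfold 3 (reflect across v@2): 24 holes -> [(0, 0), (0, 1), (0, 2), (0, 3), (3, 0), (3, 3), (4, 0), (4, 3), (7, 0), (7, 1), (7, 2), (7, 3), (8, 0), (8, 1), (8, 2), (8, 3), (11, 0), (11, 3), (12, 0), (12, 3), (15, 0), (15, 1), (15, 2), (15, 3)]

Answer: OOOO
....
....
O..O
O..O
....
....
OOOO
OOOO
....
....
O..O
O..O
....
....
OOOO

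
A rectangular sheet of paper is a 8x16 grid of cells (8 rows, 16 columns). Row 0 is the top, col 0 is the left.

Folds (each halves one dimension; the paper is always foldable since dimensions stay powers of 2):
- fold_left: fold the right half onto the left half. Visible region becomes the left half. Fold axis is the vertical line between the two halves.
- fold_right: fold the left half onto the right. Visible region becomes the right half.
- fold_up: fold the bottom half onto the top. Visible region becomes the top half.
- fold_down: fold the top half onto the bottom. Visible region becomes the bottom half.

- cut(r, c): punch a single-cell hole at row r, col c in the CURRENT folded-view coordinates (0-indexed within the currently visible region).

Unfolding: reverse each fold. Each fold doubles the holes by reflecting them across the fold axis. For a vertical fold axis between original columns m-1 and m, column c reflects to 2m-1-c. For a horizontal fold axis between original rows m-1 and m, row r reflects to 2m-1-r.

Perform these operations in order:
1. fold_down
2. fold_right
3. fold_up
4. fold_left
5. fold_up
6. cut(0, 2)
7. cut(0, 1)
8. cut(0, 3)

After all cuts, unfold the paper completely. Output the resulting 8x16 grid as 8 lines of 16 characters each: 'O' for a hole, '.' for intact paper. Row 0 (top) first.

Op 1 fold_down: fold axis h@4; visible region now rows[4,8) x cols[0,16) = 4x16
Op 2 fold_right: fold axis v@8; visible region now rows[4,8) x cols[8,16) = 4x8
Op 3 fold_up: fold axis h@6; visible region now rows[4,6) x cols[8,16) = 2x8
Op 4 fold_left: fold axis v@12; visible region now rows[4,6) x cols[8,12) = 2x4
Op 5 fold_up: fold axis h@5; visible region now rows[4,5) x cols[8,12) = 1x4
Op 6 cut(0, 2): punch at orig (4,10); cuts so far [(4, 10)]; region rows[4,5) x cols[8,12) = 1x4
Op 7 cut(0, 1): punch at orig (4,9); cuts so far [(4, 9), (4, 10)]; region rows[4,5) x cols[8,12) = 1x4
Op 8 cut(0, 3): punch at orig (4,11); cuts so far [(4, 9), (4, 10), (4, 11)]; region rows[4,5) x cols[8,12) = 1x4
Unfold 1 (reflect across h@5): 6 holes -> [(4, 9), (4, 10), (4, 11), (5, 9), (5, 10), (5, 11)]
Unfold 2 (reflect across v@12): 12 holes -> [(4, 9), (4, 10), (4, 11), (4, 12), (4, 13), (4, 14), (5, 9), (5, 10), (5, 11), (5, 12), (5, 13), (5, 14)]
Unfold 3 (reflect across h@6): 24 holes -> [(4, 9), (4, 10), (4, 11), (4, 12), (4, 13), (4, 14), (5, 9), (5, 10), (5, 11), (5, 12), (5, 13), (5, 14), (6, 9), (6, 10), (6, 11), (6, 12), (6, 13), (6, 14), (7, 9), (7, 10), (7, 11), (7, 12), (7, 13), (7, 14)]
Unfold 4 (reflect across v@8): 48 holes -> [(4, 1), (4, 2), (4, 3), (4, 4), (4, 5), (4, 6), (4, 9), (4, 10), (4, 11), (4, 12), (4, 13), (4, 14), (5, 1), (5, 2), (5, 3), (5, 4), (5, 5), (5, 6), (5, 9), (5, 10), (5, 11), (5, 12), (5, 13), (5, 14), (6, 1), (6, 2), (6, 3), (6, 4), (6, 5), (6, 6), (6, 9), (6, 10), (6, 11), (6, 12), (6, 13), (6, 14), (7, 1), (7, 2), (7, 3), (7, 4), (7, 5), (7, 6), (7, 9), (7, 10), (7, 11), (7, 12), (7, 13), (7, 14)]
Unfold 5 (reflect across h@4): 96 holes -> [(0, 1), (0, 2), (0, 3), (0, 4), (0, 5), (0, 6), (0, 9), (0, 10), (0, 11), (0, 12), (0, 13), (0, 14), (1, 1), (1, 2), (1, 3), (1, 4), (1, 5), (1, 6), (1, 9), (1, 10), (1, 11), (1, 12), (1, 13), (1, 14), (2, 1), (2, 2), (2, 3), (2, 4), (2, 5), (2, 6), (2, 9), (2, 10), (2, 11), (2, 12), (2, 13), (2, 14), (3, 1), (3, 2), (3, 3), (3, 4), (3, 5), (3, 6), (3, 9), (3, 10), (3, 11), (3, 12), (3, 13), (3, 14), (4, 1), (4, 2), (4, 3), (4, 4), (4, 5), (4, 6), (4, 9), (4, 10), (4, 11), (4, 12), (4, 13), (4, 14), (5, 1), (5, 2), (5, 3), (5, 4), (5, 5), (5, 6), (5, 9), (5, 10), (5, 11), (5, 12), (5, 13), (5, 14), (6, 1), (6, 2), (6, 3), (6, 4), (6, 5), (6, 6), (6, 9), (6, 10), (6, 11), (6, 12), (6, 13), (6, 14), (7, 1), (7, 2), (7, 3), (7, 4), (7, 5), (7, 6), (7, 9), (7, 10), (7, 11), (7, 12), (7, 13), (7, 14)]

Answer: .OOOOOO..OOOOOO.
.OOOOOO..OOOOOO.
.OOOOOO..OOOOOO.
.OOOOOO..OOOOOO.
.OOOOOO..OOOOOO.
.OOOOOO..OOOOOO.
.OOOOOO..OOOOOO.
.OOOOOO..OOOOOO.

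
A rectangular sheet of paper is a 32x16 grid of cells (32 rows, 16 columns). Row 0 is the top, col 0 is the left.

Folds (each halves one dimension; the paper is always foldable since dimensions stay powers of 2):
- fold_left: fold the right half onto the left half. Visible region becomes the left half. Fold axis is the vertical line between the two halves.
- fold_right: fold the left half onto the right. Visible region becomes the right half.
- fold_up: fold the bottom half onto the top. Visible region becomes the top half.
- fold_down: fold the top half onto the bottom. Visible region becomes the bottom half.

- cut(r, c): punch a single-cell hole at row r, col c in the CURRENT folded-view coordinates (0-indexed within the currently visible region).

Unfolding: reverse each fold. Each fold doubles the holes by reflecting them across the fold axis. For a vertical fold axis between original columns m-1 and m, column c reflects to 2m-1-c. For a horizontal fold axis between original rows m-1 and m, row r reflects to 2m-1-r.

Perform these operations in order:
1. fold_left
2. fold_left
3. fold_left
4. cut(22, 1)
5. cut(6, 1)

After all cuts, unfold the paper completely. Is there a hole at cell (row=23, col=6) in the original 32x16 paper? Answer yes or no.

Answer: no

Derivation:
Op 1 fold_left: fold axis v@8; visible region now rows[0,32) x cols[0,8) = 32x8
Op 2 fold_left: fold axis v@4; visible region now rows[0,32) x cols[0,4) = 32x4
Op 3 fold_left: fold axis v@2; visible region now rows[0,32) x cols[0,2) = 32x2
Op 4 cut(22, 1): punch at orig (22,1); cuts so far [(22, 1)]; region rows[0,32) x cols[0,2) = 32x2
Op 5 cut(6, 1): punch at orig (6,1); cuts so far [(6, 1), (22, 1)]; region rows[0,32) x cols[0,2) = 32x2
Unfold 1 (reflect across v@2): 4 holes -> [(6, 1), (6, 2), (22, 1), (22, 2)]
Unfold 2 (reflect across v@4): 8 holes -> [(6, 1), (6, 2), (6, 5), (6, 6), (22, 1), (22, 2), (22, 5), (22, 6)]
Unfold 3 (reflect across v@8): 16 holes -> [(6, 1), (6, 2), (6, 5), (6, 6), (6, 9), (6, 10), (6, 13), (6, 14), (22, 1), (22, 2), (22, 5), (22, 6), (22, 9), (22, 10), (22, 13), (22, 14)]
Holes: [(6, 1), (6, 2), (6, 5), (6, 6), (6, 9), (6, 10), (6, 13), (6, 14), (22, 1), (22, 2), (22, 5), (22, 6), (22, 9), (22, 10), (22, 13), (22, 14)]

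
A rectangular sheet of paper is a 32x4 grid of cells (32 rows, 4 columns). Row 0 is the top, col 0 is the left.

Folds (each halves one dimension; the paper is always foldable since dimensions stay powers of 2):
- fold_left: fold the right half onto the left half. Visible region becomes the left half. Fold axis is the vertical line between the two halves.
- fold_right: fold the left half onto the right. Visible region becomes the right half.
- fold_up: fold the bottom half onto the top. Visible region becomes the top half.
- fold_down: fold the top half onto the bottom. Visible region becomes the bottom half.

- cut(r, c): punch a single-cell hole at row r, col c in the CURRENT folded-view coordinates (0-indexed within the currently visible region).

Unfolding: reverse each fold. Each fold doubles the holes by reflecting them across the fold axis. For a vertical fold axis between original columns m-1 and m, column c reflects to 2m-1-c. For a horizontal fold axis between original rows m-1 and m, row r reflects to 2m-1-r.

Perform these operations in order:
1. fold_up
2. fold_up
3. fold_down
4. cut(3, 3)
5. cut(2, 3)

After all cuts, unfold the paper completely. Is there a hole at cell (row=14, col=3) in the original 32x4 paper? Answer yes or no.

Answer: yes

Derivation:
Op 1 fold_up: fold axis h@16; visible region now rows[0,16) x cols[0,4) = 16x4
Op 2 fold_up: fold axis h@8; visible region now rows[0,8) x cols[0,4) = 8x4
Op 3 fold_down: fold axis h@4; visible region now rows[4,8) x cols[0,4) = 4x4
Op 4 cut(3, 3): punch at orig (7,3); cuts so far [(7, 3)]; region rows[4,8) x cols[0,4) = 4x4
Op 5 cut(2, 3): punch at orig (6,3); cuts so far [(6, 3), (7, 3)]; region rows[4,8) x cols[0,4) = 4x4
Unfold 1 (reflect across h@4): 4 holes -> [(0, 3), (1, 3), (6, 3), (7, 3)]
Unfold 2 (reflect across h@8): 8 holes -> [(0, 3), (1, 3), (6, 3), (7, 3), (8, 3), (9, 3), (14, 3), (15, 3)]
Unfold 3 (reflect across h@16): 16 holes -> [(0, 3), (1, 3), (6, 3), (7, 3), (8, 3), (9, 3), (14, 3), (15, 3), (16, 3), (17, 3), (22, 3), (23, 3), (24, 3), (25, 3), (30, 3), (31, 3)]
Holes: [(0, 3), (1, 3), (6, 3), (7, 3), (8, 3), (9, 3), (14, 3), (15, 3), (16, 3), (17, 3), (22, 3), (23, 3), (24, 3), (25, 3), (30, 3), (31, 3)]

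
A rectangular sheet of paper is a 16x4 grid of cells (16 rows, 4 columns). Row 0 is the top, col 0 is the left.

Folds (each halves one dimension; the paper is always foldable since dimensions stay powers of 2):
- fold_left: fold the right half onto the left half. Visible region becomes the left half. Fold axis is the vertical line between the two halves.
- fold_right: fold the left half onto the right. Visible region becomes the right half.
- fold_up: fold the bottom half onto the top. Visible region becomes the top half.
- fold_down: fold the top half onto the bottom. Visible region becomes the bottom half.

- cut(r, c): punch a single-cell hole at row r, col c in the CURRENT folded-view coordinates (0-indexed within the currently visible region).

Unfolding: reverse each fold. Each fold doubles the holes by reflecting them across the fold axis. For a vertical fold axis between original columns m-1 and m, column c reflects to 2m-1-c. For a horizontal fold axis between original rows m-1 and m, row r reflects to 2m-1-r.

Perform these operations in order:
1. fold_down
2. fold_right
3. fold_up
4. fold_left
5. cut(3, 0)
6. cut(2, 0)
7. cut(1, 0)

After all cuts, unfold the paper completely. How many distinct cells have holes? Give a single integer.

Op 1 fold_down: fold axis h@8; visible region now rows[8,16) x cols[0,4) = 8x4
Op 2 fold_right: fold axis v@2; visible region now rows[8,16) x cols[2,4) = 8x2
Op 3 fold_up: fold axis h@12; visible region now rows[8,12) x cols[2,4) = 4x2
Op 4 fold_left: fold axis v@3; visible region now rows[8,12) x cols[2,3) = 4x1
Op 5 cut(3, 0): punch at orig (11,2); cuts so far [(11, 2)]; region rows[8,12) x cols[2,3) = 4x1
Op 6 cut(2, 0): punch at orig (10,2); cuts so far [(10, 2), (11, 2)]; region rows[8,12) x cols[2,3) = 4x1
Op 7 cut(1, 0): punch at orig (9,2); cuts so far [(9, 2), (10, 2), (11, 2)]; region rows[8,12) x cols[2,3) = 4x1
Unfold 1 (reflect across v@3): 6 holes -> [(9, 2), (9, 3), (10, 2), (10, 3), (11, 2), (11, 3)]
Unfold 2 (reflect across h@12): 12 holes -> [(9, 2), (9, 3), (10, 2), (10, 3), (11, 2), (11, 3), (12, 2), (12, 3), (13, 2), (13, 3), (14, 2), (14, 3)]
Unfold 3 (reflect across v@2): 24 holes -> [(9, 0), (9, 1), (9, 2), (9, 3), (10, 0), (10, 1), (10, 2), (10, 3), (11, 0), (11, 1), (11, 2), (11, 3), (12, 0), (12, 1), (12, 2), (12, 3), (13, 0), (13, 1), (13, 2), (13, 3), (14, 0), (14, 1), (14, 2), (14, 3)]
Unfold 4 (reflect across h@8): 48 holes -> [(1, 0), (1, 1), (1, 2), (1, 3), (2, 0), (2, 1), (2, 2), (2, 3), (3, 0), (3, 1), (3, 2), (3, 3), (4, 0), (4, 1), (4, 2), (4, 3), (5, 0), (5, 1), (5, 2), (5, 3), (6, 0), (6, 1), (6, 2), (6, 3), (9, 0), (9, 1), (9, 2), (9, 3), (10, 0), (10, 1), (10, 2), (10, 3), (11, 0), (11, 1), (11, 2), (11, 3), (12, 0), (12, 1), (12, 2), (12, 3), (13, 0), (13, 1), (13, 2), (13, 3), (14, 0), (14, 1), (14, 2), (14, 3)]

Answer: 48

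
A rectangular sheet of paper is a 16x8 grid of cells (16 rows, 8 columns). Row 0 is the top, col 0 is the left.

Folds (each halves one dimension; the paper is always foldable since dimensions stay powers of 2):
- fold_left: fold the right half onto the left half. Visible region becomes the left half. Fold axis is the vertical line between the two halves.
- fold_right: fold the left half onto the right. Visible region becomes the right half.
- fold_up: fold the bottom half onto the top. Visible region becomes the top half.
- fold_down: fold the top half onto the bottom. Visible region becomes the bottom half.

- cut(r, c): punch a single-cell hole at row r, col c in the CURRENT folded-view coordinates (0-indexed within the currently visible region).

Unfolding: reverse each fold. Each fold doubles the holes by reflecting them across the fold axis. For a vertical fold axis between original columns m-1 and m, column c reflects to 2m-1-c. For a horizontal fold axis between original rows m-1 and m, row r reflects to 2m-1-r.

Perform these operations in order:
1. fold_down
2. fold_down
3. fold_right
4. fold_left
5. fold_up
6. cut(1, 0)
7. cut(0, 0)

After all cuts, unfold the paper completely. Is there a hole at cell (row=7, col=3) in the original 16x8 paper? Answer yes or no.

Op 1 fold_down: fold axis h@8; visible region now rows[8,16) x cols[0,8) = 8x8
Op 2 fold_down: fold axis h@12; visible region now rows[12,16) x cols[0,8) = 4x8
Op 3 fold_right: fold axis v@4; visible region now rows[12,16) x cols[4,8) = 4x4
Op 4 fold_left: fold axis v@6; visible region now rows[12,16) x cols[4,6) = 4x2
Op 5 fold_up: fold axis h@14; visible region now rows[12,14) x cols[4,6) = 2x2
Op 6 cut(1, 0): punch at orig (13,4); cuts so far [(13, 4)]; region rows[12,14) x cols[4,6) = 2x2
Op 7 cut(0, 0): punch at orig (12,4); cuts so far [(12, 4), (13, 4)]; region rows[12,14) x cols[4,6) = 2x2
Unfold 1 (reflect across h@14): 4 holes -> [(12, 4), (13, 4), (14, 4), (15, 4)]
Unfold 2 (reflect across v@6): 8 holes -> [(12, 4), (12, 7), (13, 4), (13, 7), (14, 4), (14, 7), (15, 4), (15, 7)]
Unfold 3 (reflect across v@4): 16 holes -> [(12, 0), (12, 3), (12, 4), (12, 7), (13, 0), (13, 3), (13, 4), (13, 7), (14, 0), (14, 3), (14, 4), (14, 7), (15, 0), (15, 3), (15, 4), (15, 7)]
Unfold 4 (reflect across h@12): 32 holes -> [(8, 0), (8, 3), (8, 4), (8, 7), (9, 0), (9, 3), (9, 4), (9, 7), (10, 0), (10, 3), (10, 4), (10, 7), (11, 0), (11, 3), (11, 4), (11, 7), (12, 0), (12, 3), (12, 4), (12, 7), (13, 0), (13, 3), (13, 4), (13, 7), (14, 0), (14, 3), (14, 4), (14, 7), (15, 0), (15, 3), (15, 4), (15, 7)]
Unfold 5 (reflect across h@8): 64 holes -> [(0, 0), (0, 3), (0, 4), (0, 7), (1, 0), (1, 3), (1, 4), (1, 7), (2, 0), (2, 3), (2, 4), (2, 7), (3, 0), (3, 3), (3, 4), (3, 7), (4, 0), (4, 3), (4, 4), (4, 7), (5, 0), (5, 3), (5, 4), (5, 7), (6, 0), (6, 3), (6, 4), (6, 7), (7, 0), (7, 3), (7, 4), (7, 7), (8, 0), (8, 3), (8, 4), (8, 7), (9, 0), (9, 3), (9, 4), (9, 7), (10, 0), (10, 3), (10, 4), (10, 7), (11, 0), (11, 3), (11, 4), (11, 7), (12, 0), (12, 3), (12, 4), (12, 7), (13, 0), (13, 3), (13, 4), (13, 7), (14, 0), (14, 3), (14, 4), (14, 7), (15, 0), (15, 3), (15, 4), (15, 7)]
Holes: [(0, 0), (0, 3), (0, 4), (0, 7), (1, 0), (1, 3), (1, 4), (1, 7), (2, 0), (2, 3), (2, 4), (2, 7), (3, 0), (3, 3), (3, 4), (3, 7), (4, 0), (4, 3), (4, 4), (4, 7), (5, 0), (5, 3), (5, 4), (5, 7), (6, 0), (6, 3), (6, 4), (6, 7), (7, 0), (7, 3), (7, 4), (7, 7), (8, 0), (8, 3), (8, 4), (8, 7), (9, 0), (9, 3), (9, 4), (9, 7), (10, 0), (10, 3), (10, 4), (10, 7), (11, 0), (11, 3), (11, 4), (11, 7), (12, 0), (12, 3), (12, 4), (12, 7), (13, 0), (13, 3), (13, 4), (13, 7), (14, 0), (14, 3), (14, 4), (14, 7), (15, 0), (15, 3), (15, 4), (15, 7)]

Answer: yes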